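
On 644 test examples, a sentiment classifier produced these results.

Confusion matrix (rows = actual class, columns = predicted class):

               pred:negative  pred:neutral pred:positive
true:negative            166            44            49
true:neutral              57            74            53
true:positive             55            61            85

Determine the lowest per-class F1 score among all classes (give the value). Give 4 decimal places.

Per-class F1 score (2·TP/(2·TP+FP+FN)):
  negative: TP=166, FP=57+55=112, FN=44+49=93 → 332/537 = 0.61825
  neutral: TP=74, FP=44+61=105, FN=57+53=110 → 148/363 = 0.40771
  positive: TP=85, FP=49+53=102, FN=55+61=116 → 170/388 = 0.43814
Lowest is class 'neutral' with F1 score = 0.4077.

0.4077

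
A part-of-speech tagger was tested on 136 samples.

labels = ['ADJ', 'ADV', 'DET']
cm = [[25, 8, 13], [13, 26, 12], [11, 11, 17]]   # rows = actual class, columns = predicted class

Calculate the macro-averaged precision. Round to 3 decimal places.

Per-class precision (TP/(TP+FP)):
  ADJ: TP=25, FP=13+11=24 → 25/49 = 0.5102
  ADV: TP=26, FP=8+11=19 → 26/45 = 0.5778
  DET: TP=17, FP=13+12=25 → 17/42 = 0.4048
Macro-precision = mean = (0.5102 + 0.5778 + 0.4048) / 3 = 0.498

0.498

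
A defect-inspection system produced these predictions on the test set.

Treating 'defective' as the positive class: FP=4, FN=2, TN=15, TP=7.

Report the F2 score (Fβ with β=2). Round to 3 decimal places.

0.745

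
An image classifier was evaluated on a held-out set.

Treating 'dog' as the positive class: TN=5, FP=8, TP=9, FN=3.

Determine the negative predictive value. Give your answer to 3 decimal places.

0.625

NPV = TN/(TN+FN) = 5/(5+3) = 0.625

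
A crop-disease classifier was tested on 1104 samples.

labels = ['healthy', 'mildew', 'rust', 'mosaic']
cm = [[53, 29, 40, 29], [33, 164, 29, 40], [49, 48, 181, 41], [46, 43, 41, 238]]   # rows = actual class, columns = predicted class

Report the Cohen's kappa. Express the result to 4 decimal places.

Observed agreement pₒ = trace/N = 636/1104 = 0.57609
Expected agreement pₑ = Σ (rowᵢ·colᵢ)/N² = (151·181 + 266·284 + 319·291 + 368·348)/1104² = 0.26564
κ = (pₒ − pₑ)/(1 − pₑ) = (0.57609 − 0.26564)/(1 − 0.26564) = 0.4227

0.4227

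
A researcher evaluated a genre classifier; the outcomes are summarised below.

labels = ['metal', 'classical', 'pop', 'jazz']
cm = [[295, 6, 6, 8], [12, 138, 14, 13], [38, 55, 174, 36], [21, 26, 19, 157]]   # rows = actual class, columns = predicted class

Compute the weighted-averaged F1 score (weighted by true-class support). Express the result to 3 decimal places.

Per-class F1 score (2·TP/(2·TP+FP+FN)):
  metal: TP=295, FP=12+38+21=71, FN=6+6+8=20 → 590/681 = 0.8664
  classical: TP=138, FP=6+55+26=87, FN=12+14+13=39 → 276/402 = 0.6866
  pop: TP=174, FP=6+14+19=39, FN=38+55+36=129 → 348/516 = 0.6744
  jazz: TP=157, FP=8+13+36=57, FN=21+26+19=66 → 314/437 = 0.7185
Weighted-F1 score = Σ (supportᵢ/N)·F1 scoreᵢ with N=1018: (315/1018)·0.8664 + (177/1018)·0.6866 + (303/1018)·0.6744 + (223/1018)·0.7185 = 0.746

0.746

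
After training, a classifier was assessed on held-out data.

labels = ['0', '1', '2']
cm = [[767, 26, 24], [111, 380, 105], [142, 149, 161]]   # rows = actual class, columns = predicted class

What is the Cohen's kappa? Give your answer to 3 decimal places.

0.524

Observed agreement pₒ = trace/N = 1308/1865 = 0.7013
Expected agreement pₑ = Σ (rowᵢ·colᵢ)/N² = (817·1020 + 596·555 + 452·290)/1865² = 0.3724
κ = (pₒ − pₑ)/(1 − pₑ) = (0.7013 − 0.3724)/(1 − 0.3724) = 0.524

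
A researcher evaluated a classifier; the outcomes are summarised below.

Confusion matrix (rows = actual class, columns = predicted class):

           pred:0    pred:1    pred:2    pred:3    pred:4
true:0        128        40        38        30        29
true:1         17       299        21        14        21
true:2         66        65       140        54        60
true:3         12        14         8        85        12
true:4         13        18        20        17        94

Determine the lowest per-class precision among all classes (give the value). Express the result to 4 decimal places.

Per-class precision (TP/(TP+FP)):
  0: TP=128, FP=17+66+12+13=108 → 128/236 = 0.54237
  1: TP=299, FP=40+65+14+18=137 → 299/436 = 0.68578
  2: TP=140, FP=38+21+8+20=87 → 140/227 = 0.61674
  3: TP=85, FP=30+14+54+17=115 → 85/200 = 0.42500
  4: TP=94, FP=29+21+60+12=122 → 94/216 = 0.43519
Lowest is class '3' with precision = 0.4250.

0.4250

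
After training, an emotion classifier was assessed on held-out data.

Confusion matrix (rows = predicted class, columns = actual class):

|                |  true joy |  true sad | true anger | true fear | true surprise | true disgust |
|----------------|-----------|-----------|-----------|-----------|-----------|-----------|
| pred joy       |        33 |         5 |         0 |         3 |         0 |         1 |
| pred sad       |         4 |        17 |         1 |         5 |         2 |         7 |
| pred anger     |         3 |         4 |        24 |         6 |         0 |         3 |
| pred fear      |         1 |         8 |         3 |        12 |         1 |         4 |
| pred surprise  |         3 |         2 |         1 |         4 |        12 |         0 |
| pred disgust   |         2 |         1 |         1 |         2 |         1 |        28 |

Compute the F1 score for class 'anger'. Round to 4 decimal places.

F1 score = 2·TP/(2·TP+FP+FN).
anger: TP=24, FP=3+4+6+0+3=16, FN=0+1+3+1+1=6 → 48/70 = 0.68571

0.6857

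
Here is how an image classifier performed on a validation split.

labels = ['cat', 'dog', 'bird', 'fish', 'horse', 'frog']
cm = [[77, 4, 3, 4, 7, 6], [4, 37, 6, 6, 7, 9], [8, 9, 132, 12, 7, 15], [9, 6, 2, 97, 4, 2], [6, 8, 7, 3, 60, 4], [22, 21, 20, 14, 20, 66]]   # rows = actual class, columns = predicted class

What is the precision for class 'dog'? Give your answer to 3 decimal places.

0.435

Treat 'dog' as positive and all other classes as negative.
precision = TP/(TP+FP).
dog: TP=37, FP=4+9+6+8+21=48 → 37/85 = 0.4353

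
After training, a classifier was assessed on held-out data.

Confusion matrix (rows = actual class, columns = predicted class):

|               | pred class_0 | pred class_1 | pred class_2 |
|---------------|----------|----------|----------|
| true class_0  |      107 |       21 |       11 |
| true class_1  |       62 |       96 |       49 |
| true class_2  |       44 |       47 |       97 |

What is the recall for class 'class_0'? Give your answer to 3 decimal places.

One-vs-rest for 'class_0': TP = diagonal; FP = other classes predicted 'class_0'; FN = 'class_0' predicted as other.
recall = TP/(TP+FN).
class_0: TP=107, FN=21+11=32 → 107/139 = 0.7698

0.770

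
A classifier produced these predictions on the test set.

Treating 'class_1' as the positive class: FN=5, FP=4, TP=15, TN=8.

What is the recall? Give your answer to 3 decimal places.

Recall = TP/(TP+FN) = 15/(15+5) = 15/20 = 0.750

0.750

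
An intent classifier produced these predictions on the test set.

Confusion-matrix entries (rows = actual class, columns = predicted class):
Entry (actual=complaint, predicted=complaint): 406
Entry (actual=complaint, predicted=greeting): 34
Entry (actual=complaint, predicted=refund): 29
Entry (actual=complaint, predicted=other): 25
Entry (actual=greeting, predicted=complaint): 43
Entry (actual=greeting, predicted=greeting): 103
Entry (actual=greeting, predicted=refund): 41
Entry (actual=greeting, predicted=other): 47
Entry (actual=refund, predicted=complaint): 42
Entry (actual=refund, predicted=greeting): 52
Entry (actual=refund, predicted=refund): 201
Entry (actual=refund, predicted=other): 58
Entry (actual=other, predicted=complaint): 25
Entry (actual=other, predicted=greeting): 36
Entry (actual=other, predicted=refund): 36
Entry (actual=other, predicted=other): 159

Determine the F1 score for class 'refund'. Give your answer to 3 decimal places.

F1 score = 2·TP/(2·TP+FP+FN).
refund: TP=201, FP=29+41+36=106, FN=42+52+58=152 → 402/660 = 0.6091

0.609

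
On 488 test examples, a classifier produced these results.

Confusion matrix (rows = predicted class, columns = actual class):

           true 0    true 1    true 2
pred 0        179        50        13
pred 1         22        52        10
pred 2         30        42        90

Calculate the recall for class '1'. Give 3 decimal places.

Treat '1' as positive and all other classes as negative.
recall = TP/(TP+FN).
1: TP=52, FN=50+42=92 → 52/144 = 0.3611

0.361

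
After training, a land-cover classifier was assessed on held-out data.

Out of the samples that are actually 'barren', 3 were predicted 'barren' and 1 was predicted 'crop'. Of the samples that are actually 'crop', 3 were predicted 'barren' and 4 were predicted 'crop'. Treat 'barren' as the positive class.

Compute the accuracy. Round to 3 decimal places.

Accuracy = (TP+TN)/N = (3+4)/11 = 0.636

0.636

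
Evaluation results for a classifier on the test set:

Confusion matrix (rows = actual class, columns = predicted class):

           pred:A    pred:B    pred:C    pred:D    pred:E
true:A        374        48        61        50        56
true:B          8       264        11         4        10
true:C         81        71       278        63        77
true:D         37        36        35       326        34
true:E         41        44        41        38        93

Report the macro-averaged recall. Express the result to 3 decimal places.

0.614

Per-class recall (TP/(TP+FN)):
  A: TP=374, FN=48+61+50+56=215 → 374/589 = 0.6350
  B: TP=264, FN=8+11+4+10=33 → 264/297 = 0.8889
  C: TP=278, FN=81+71+63+77=292 → 278/570 = 0.4877
  D: TP=326, FN=37+36+35+34=142 → 326/468 = 0.6966
  E: TP=93, FN=41+44+41+38=164 → 93/257 = 0.3619
Macro-recall = mean = (0.6350 + 0.8889 + 0.4877 + 0.6966 + 0.3619) / 5 = 0.614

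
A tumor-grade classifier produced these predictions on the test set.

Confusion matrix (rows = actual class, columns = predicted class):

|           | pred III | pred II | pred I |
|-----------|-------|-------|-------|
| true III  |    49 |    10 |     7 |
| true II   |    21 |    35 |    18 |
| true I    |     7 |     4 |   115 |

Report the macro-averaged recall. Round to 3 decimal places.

Per-class recall (TP/(TP+FN)):
  III: TP=49, FN=10+7=17 → 49/66 = 0.7424
  II: TP=35, FN=21+18=39 → 35/74 = 0.4730
  I: TP=115, FN=7+4=11 → 115/126 = 0.9127
Macro-recall = mean = (0.7424 + 0.4730 + 0.9127) / 3 = 0.709

0.709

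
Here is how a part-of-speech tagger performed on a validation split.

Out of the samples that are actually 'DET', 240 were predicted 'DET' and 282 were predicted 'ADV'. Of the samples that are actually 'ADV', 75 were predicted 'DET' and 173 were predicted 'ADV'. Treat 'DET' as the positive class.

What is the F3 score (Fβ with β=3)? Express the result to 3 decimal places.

0.479

Fβ = (1+β²)·TP / ((1+β²)·TP + β²·FN + FP), with β²=9
= 10·240 / (10·240 + 9·282 + 75) = 0.479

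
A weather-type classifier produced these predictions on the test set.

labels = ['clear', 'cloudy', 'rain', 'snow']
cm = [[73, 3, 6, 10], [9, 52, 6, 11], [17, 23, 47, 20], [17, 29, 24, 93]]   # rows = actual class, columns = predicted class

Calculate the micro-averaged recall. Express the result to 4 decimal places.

Micro-averaging pools counts across classes: ΣTP=265, ΣFP=175, ΣFN=175.
Micro-recall = TP/(TP+FN) on pooled counts = 0.6023 (equals overall accuracy in single-label multiclass).

0.6023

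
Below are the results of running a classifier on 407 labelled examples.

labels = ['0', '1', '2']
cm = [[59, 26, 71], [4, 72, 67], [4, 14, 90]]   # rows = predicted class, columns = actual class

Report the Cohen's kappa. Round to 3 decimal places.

0.339

Observed agreement pₒ = trace/N = 221/407 = 0.5430
Expected agreement pₑ = Σ (rowᵢ·colᵢ)/N² = (67·156 + 112·143 + 228·108)/407² = 0.3084
κ = (pₒ − pₑ)/(1 − pₑ) = (0.5430 − 0.3084)/(1 − 0.3084) = 0.339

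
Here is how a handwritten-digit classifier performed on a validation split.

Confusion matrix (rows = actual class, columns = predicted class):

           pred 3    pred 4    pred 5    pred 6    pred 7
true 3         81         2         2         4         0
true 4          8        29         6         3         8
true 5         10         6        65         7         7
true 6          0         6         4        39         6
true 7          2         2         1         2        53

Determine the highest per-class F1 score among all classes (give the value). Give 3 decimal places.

Per-class F1 score (2·TP/(2·TP+FP+FN)):
  3: TP=81, FP=8+10+0+2=20, FN=2+2+4+0=8 → 162/190 = 0.8526
  4: TP=29, FP=2+6+6+2=16, FN=8+6+3+8=25 → 58/99 = 0.5859
  5: TP=65, FP=2+6+4+1=13, FN=10+6+7+7=30 → 130/173 = 0.7514
  6: TP=39, FP=4+3+7+2=16, FN=0+6+4+6=16 → 78/110 = 0.7091
  7: TP=53, FP=0+8+7+6=21, FN=2+2+1+2=7 → 106/134 = 0.7910
Highest is class '3' with F1 score = 0.853.

0.853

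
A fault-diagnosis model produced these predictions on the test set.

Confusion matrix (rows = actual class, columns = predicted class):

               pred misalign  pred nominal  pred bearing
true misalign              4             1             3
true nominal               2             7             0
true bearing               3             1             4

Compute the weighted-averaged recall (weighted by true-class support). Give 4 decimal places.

Per-class recall (TP/(TP+FN)):
  misalign: TP=4, FN=1+3=4 → 4/8 = 0.50000
  nominal: TP=7, FN=2+0=2 → 7/9 = 0.77778
  bearing: TP=4, FN=3+1=4 → 4/8 = 0.50000
Weighted-recall = Σ (supportᵢ/N)·recallᵢ with N=25: (8/25)·0.50000 + (9/25)·0.77778 + (8/25)·0.50000 = 0.6000

0.6000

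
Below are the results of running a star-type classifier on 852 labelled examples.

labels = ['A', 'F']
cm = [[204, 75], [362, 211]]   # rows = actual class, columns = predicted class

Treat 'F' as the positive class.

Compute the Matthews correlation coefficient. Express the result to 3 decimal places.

0.099

MCC = (TP·TN − FP·FN) / √((TP+FP)(TP+FN)(TN+FP)(TN+FN))
Numerator = 211·204 − 75·362 = 15894
Denominator = √(286·573·279·566) = √25878630492 = 160868.3639
MCC = 15894 / 160868.3639 = 0.099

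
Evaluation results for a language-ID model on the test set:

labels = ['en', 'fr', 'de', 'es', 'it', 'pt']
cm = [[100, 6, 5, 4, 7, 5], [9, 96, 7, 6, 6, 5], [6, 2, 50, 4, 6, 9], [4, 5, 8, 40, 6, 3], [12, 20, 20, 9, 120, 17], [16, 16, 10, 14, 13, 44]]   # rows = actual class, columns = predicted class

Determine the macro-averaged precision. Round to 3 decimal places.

0.609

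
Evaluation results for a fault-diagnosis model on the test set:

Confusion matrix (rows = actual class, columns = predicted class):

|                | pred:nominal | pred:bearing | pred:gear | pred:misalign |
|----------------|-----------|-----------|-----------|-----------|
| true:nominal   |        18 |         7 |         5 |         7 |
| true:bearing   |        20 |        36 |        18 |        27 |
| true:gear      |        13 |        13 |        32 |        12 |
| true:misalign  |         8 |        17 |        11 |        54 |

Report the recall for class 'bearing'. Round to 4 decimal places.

0.3564

Take TP from the diagonal, FP from the rest of the 'bearing' prediction marginal, FN from the rest of the 'bearing' actual marginal.
recall = TP/(TP+FN).
bearing: TP=36, FN=20+18+27=65 → 36/101 = 0.35644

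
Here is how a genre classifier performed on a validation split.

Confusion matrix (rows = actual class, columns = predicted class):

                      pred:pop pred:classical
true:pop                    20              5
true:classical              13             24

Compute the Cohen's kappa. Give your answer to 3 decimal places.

Observed agreement pₒ = trace/N = 44/62 = 0.7097
Expected agreement pₑ = Σ (rowᵢ·colᵢ)/N² = (25·33 + 37·29)/62² = 0.4938
κ = (pₒ − pₑ)/(1 − pₑ) = (0.7097 − 0.4938)/(1 − 0.4938) = 0.427

0.427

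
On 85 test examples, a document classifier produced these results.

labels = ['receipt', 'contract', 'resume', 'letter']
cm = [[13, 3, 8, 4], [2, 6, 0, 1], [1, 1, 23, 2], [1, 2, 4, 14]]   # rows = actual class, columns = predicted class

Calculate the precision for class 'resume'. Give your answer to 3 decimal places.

0.657

One-vs-rest for 'resume': TP = diagonal; FP = other classes predicted 'resume'; FN = 'resume' predicted as other.
precision = TP/(TP+FP).
resume: TP=23, FP=8+0+4=12 → 23/35 = 0.6571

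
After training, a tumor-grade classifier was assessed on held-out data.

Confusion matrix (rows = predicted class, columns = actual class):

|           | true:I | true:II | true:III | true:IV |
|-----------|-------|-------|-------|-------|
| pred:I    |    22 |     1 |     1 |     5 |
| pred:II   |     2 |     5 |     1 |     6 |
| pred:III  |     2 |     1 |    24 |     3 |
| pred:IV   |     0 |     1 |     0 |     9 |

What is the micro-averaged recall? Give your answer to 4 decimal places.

Micro-averaging pools counts across classes: ΣTP=60, ΣFP=23, ΣFN=23.
Micro-recall = TP/(TP+FN) on pooled counts = 0.7229 (equals overall accuracy in single-label multiclass).

0.7229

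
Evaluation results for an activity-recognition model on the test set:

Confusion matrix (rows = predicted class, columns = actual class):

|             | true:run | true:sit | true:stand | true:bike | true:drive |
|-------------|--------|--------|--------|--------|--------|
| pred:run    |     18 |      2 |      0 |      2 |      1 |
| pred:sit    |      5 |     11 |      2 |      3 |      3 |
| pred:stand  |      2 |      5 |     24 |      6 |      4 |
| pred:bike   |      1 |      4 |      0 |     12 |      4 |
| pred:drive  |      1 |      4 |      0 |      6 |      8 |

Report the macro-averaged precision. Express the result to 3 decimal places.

Per-class precision (TP/(TP+FP)):
  run: TP=18, FP=2+0+2+1=5 → 18/23 = 0.7826
  sit: TP=11, FP=5+2+3+3=13 → 11/24 = 0.4583
  stand: TP=24, FP=2+5+6+4=17 → 24/41 = 0.5854
  bike: TP=12, FP=1+4+0+4=9 → 12/21 = 0.5714
  drive: TP=8, FP=1+4+0+6=11 → 8/19 = 0.4211
Macro-precision = mean = (0.7826 + 0.4583 + 0.5854 + 0.5714 + 0.4211) / 5 = 0.564

0.564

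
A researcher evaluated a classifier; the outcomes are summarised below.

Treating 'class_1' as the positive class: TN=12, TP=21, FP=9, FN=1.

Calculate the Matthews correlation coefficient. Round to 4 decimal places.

0.5725

MCC = (TP·TN − FP·FN) / √((TP+FP)(TP+FN)(TN+FP)(TN+FN))
Numerator = 21·12 − 9·1 = 243
Denominator = √(30·22·21·13) = √180180 = 424.4761
MCC = 243 / 424.4761 = 0.5725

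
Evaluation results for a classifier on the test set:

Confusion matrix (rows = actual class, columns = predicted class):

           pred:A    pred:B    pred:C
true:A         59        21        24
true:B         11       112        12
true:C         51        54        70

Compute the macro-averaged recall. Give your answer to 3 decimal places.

0.599

Per-class recall (TP/(TP+FN)):
  A: TP=59, FN=21+24=45 → 59/104 = 0.5673
  B: TP=112, FN=11+12=23 → 112/135 = 0.8296
  C: TP=70, FN=51+54=105 → 70/175 = 0.4000
Macro-recall = mean = (0.5673 + 0.8296 + 0.4000) / 3 = 0.599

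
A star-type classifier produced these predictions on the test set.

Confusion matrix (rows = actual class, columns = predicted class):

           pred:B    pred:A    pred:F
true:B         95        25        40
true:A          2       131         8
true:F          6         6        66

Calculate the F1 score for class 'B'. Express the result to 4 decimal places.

0.7224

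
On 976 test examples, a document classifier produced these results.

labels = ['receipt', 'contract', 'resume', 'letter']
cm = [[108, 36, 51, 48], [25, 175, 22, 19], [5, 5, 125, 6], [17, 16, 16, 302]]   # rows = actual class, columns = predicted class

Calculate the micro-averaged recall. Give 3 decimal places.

0.727

Micro-averaging pools counts across classes: ΣTP=710, ΣFP=266, ΣFN=266.
Micro-recall = TP/(TP+FN) on pooled counts = 0.727 (equals overall accuracy in single-label multiclass).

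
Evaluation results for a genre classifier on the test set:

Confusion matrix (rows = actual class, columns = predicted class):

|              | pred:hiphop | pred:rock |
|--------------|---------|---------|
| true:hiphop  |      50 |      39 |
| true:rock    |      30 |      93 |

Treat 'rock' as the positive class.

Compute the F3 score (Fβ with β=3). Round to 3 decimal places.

0.751

Fβ = (1+β²)·TP / ((1+β²)·TP + β²·FN + FP), with β²=9
= 10·93 / (10·93 + 9·30 + 39) = 0.751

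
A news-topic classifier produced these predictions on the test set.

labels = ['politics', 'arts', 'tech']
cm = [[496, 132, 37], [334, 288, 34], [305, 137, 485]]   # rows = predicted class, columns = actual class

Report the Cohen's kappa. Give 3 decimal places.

Observed agreement pₒ = trace/N = 1269/2248 = 0.5645
Expected agreement pₑ = Σ (rowᵢ·colᵢ)/N² = (1135·665 + 557·656 + 556·927)/2248² = 0.3237
κ = (pₒ − pₑ)/(1 − pₑ) = (0.5645 − 0.3237)/(1 − 0.3237) = 0.356

0.356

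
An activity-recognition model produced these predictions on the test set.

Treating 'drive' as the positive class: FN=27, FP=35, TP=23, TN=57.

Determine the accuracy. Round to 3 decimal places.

Accuracy = (TP+TN)/N = (23+57)/142 = 0.563

0.563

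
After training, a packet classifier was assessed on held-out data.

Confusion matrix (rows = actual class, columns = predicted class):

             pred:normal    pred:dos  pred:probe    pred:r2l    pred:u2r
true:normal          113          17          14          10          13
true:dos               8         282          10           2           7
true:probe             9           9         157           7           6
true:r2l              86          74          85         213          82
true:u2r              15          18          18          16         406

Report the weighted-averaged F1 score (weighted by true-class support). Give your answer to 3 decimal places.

0.684

Per-class F1 score (2·TP/(2·TP+FP+FN)):
  normal: TP=113, FP=8+9+86+15=118, FN=17+14+10+13=54 → 226/398 = 0.5678
  dos: TP=282, FP=17+9+74+18=118, FN=8+10+2+7=27 → 564/709 = 0.7955
  probe: TP=157, FP=14+10+85+18=127, FN=9+9+7+6=31 → 314/472 = 0.6653
  r2l: TP=213, FP=10+2+7+16=35, FN=86+74+85+82=327 → 426/788 = 0.5406
  u2r: TP=406, FP=13+7+6+82=108, FN=15+18+18+16=67 → 812/987 = 0.8227
Weighted-F1 score = Σ (supportᵢ/N)·F1 scoreᵢ with N=1677: (167/1677)·0.5678 + (309/1677)·0.7955 + (188/1677)·0.6653 + (540/1677)·0.5406 + (473/1677)·0.8227 = 0.684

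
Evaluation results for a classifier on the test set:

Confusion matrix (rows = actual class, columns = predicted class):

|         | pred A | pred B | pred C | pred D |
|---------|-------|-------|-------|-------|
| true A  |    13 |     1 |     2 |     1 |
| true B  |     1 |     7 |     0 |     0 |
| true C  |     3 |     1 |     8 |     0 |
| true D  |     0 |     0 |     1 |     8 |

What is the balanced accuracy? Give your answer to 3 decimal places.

0.799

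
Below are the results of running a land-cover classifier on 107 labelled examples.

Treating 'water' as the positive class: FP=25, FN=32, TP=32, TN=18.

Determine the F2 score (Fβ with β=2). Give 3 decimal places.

0.511

Fβ = (1+β²)·TP / ((1+β²)·TP + β²·FN + FP), with β²=4
= 5·32 / (5·32 + 4·32 + 25) = 0.511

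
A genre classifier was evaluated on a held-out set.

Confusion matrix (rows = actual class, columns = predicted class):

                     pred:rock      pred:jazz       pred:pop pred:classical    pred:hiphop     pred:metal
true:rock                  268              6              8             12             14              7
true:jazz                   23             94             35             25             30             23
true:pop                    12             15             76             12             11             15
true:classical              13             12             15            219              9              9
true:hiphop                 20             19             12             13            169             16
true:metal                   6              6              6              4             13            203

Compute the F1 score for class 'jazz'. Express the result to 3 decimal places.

0.492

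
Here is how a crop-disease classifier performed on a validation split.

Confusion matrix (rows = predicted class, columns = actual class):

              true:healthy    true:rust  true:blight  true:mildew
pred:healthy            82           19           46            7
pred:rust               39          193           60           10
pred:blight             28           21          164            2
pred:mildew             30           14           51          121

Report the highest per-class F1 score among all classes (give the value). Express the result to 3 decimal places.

Per-class F1 score (2·TP/(2·TP+FP+FN)):
  healthy: TP=82, FP=19+46+7=72, FN=39+28+30=97 → 164/333 = 0.4925
  rust: TP=193, FP=39+60+10=109, FN=19+21+14=54 → 386/549 = 0.7031
  blight: TP=164, FP=28+21+2=51, FN=46+60+51=157 → 328/536 = 0.6119
  mildew: TP=121, FP=30+14+51=95, FN=7+10+2=19 → 242/356 = 0.6798
Highest is class 'rust' with F1 score = 0.703.

0.703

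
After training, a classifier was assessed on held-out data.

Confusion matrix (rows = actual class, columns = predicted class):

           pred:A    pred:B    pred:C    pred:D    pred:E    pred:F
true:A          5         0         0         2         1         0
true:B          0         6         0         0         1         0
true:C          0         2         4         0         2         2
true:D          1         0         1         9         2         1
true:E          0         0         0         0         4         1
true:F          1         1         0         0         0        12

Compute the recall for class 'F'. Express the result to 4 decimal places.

0.8571

Treat 'F' as positive and all other classes as negative.
recall = TP/(TP+FN).
F: TP=12, FN=1+1+0+0+0=2 → 12/14 = 0.85714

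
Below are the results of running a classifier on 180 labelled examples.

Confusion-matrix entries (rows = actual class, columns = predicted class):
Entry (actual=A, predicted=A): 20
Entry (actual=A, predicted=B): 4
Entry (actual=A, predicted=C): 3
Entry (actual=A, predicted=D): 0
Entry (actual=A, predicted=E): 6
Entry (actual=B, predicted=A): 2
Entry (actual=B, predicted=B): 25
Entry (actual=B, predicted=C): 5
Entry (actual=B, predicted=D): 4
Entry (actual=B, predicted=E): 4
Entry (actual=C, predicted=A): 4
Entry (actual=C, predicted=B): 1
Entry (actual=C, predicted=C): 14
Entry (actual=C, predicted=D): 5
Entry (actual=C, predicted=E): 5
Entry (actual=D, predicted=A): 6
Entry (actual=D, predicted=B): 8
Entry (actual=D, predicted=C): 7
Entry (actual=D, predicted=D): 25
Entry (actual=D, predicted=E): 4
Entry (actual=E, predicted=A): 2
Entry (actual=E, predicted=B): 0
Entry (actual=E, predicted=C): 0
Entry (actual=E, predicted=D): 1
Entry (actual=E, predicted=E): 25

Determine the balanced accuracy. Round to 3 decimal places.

Balanced accuracy = mean of per-class recall.
  A: recall = 20/33 = 0.6061
  B: recall = 25/40 = 0.6250
  C: recall = 14/29 = 0.4828
  D: recall = 25/50 = 0.5000
  E: recall = 25/28 = 0.8929
Mean = (0.6061 + 0.6250 + 0.4828 + 0.5000 + 0.8929) / 5 = 0.621

0.621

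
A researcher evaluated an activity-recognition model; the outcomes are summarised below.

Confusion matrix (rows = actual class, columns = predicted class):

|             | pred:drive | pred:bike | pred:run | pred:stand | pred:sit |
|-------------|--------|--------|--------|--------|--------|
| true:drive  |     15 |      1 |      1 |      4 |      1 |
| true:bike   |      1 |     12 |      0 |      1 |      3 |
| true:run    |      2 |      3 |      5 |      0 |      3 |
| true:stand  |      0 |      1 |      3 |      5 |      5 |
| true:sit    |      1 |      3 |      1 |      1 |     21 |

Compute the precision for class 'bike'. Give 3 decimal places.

precision = TP/(TP+FP).
bike: TP=12, FP=1+3+1+3=8 → 12/20 = 0.6000

0.600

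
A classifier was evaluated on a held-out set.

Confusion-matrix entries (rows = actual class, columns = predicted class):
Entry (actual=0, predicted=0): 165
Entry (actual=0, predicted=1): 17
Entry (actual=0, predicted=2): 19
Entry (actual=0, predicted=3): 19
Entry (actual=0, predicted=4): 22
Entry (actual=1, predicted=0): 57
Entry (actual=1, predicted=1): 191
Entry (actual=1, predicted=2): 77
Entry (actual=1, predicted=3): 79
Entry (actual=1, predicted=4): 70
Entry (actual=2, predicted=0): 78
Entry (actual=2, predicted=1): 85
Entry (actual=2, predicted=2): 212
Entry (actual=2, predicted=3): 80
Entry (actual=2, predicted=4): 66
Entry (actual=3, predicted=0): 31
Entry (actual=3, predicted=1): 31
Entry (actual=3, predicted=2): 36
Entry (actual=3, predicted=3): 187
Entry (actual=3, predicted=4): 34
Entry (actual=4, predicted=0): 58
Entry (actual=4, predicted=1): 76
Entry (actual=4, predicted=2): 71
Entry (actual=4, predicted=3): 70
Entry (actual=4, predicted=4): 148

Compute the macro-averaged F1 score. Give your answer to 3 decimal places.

0.459

Per-class F1 score (2·TP/(2·TP+FP+FN)):
  0: TP=165, FP=57+78+31+58=224, FN=17+19+19+22=77 → 330/631 = 0.5230
  1: TP=191, FP=17+85+31+76=209, FN=57+77+79+70=283 → 382/874 = 0.4371
  2: TP=212, FP=19+77+36+71=203, FN=78+85+80+66=309 → 424/936 = 0.4530
  3: TP=187, FP=19+79+80+70=248, FN=31+31+36+34=132 → 374/754 = 0.4960
  4: TP=148, FP=22+70+66+34=192, FN=58+76+71+70=275 → 296/763 = 0.3879
Macro-F1 score = mean = (0.5230 + 0.4371 + 0.4530 + 0.4960 + 0.3879) / 5 = 0.459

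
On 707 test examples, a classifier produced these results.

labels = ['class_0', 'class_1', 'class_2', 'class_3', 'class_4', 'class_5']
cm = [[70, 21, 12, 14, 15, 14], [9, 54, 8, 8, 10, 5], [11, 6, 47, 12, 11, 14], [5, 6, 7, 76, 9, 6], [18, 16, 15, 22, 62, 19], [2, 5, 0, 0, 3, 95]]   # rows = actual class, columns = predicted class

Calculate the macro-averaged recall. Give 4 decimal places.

0.5882

Per-class recall (TP/(TP+FN)):
  class_0: TP=70, FN=21+12+14+15+14=76 → 70/146 = 0.47945
  class_1: TP=54, FN=9+8+8+10+5=40 → 54/94 = 0.57447
  class_2: TP=47, FN=11+6+12+11+14=54 → 47/101 = 0.46535
  class_3: TP=76, FN=5+6+7+9+6=33 → 76/109 = 0.69725
  class_4: TP=62, FN=18+16+15+22+19=90 → 62/152 = 0.40789
  class_5: TP=95, FN=2+5+0+0+3=10 → 95/105 = 0.90476
Macro-recall = mean = (0.47945 + 0.57447 + 0.46535 + 0.69725 + 0.40789 + 0.90476) / 6 = 0.5882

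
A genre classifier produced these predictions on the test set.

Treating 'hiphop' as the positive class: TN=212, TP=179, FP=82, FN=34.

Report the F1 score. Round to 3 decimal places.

Precision = TP/(TP+FP) = 179/261 = 0.6858
Recall = TP/(TP+FN) = 179/213 = 0.8404
F1 = 2·TP/(2·TP+FP+FN) = 358/474 = 0.755

0.755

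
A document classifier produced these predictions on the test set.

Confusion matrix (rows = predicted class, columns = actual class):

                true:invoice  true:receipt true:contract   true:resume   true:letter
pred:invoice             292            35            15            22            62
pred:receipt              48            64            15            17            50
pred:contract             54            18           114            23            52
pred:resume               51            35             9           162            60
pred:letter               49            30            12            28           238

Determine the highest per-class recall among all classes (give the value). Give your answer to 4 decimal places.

Per-class recall (TP/(TP+FN)):
  invoice: TP=292, FN=48+54+51+49=202 → 292/494 = 0.59109
  receipt: TP=64, FN=35+18+35+30=118 → 64/182 = 0.35165
  contract: TP=114, FN=15+15+9+12=51 → 114/165 = 0.69091
  resume: TP=162, FN=22+17+23+28=90 → 162/252 = 0.64286
  letter: TP=238, FN=62+50+52+60=224 → 238/462 = 0.51515
Highest is class 'contract' with recall = 0.6909.

0.6909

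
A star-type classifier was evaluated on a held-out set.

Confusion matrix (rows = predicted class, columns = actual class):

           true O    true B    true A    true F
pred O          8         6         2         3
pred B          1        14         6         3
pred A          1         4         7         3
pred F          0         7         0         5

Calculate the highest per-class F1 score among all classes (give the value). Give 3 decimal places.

0.552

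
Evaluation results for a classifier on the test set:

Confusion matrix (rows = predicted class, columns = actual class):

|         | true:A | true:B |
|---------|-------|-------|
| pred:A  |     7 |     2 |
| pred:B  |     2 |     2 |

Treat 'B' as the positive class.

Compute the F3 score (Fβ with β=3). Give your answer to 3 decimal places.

Fβ = (1+β²)·TP / ((1+β²)·TP + β²·FN + FP), with β²=9
= 10·2 / (10·2 + 9·2 + 2) = 0.500

0.500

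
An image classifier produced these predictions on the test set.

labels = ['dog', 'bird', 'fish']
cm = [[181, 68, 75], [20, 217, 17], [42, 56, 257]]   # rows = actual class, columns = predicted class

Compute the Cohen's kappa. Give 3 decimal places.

Observed agreement pₒ = trace/N = 655/933 = 0.7020
Expected agreement pₑ = Σ (rowᵢ·colᵢ)/N² = (324·243 + 254·341 + 355·349)/933² = 0.3323
κ = (pₒ − pₑ)/(1 − pₑ) = (0.7020 − 0.3323)/(1 − 0.3323) = 0.554

0.554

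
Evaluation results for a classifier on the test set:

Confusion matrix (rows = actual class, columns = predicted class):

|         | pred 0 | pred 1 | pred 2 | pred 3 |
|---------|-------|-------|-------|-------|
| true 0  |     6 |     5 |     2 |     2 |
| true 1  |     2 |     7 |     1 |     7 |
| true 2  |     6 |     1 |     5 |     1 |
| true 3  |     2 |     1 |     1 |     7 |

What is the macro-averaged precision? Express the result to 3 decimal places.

Per-class precision (TP/(TP+FP)):
  0: TP=6, FP=2+6+2=10 → 6/16 = 0.3750
  1: TP=7, FP=5+1+1=7 → 7/14 = 0.5000
  2: TP=5, FP=2+1+1=4 → 5/9 = 0.5556
  3: TP=7, FP=2+7+1=10 → 7/17 = 0.4118
Macro-precision = mean = (0.3750 + 0.5000 + 0.5556 + 0.4118) / 4 = 0.461

0.461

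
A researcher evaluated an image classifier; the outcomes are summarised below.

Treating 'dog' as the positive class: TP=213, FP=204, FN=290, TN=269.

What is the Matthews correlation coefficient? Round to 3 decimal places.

MCC = (TP·TN − FP·FN) / √((TP+FP)(TP+FN)(TN+FP)(TN+FN))
Numerator = 213·269 − 204·290 = -1863
Denominator = √(417·503·473·559) = √55459632657 = 235498.6893
MCC = -1863 / 235498.6893 = -0.008

-0.008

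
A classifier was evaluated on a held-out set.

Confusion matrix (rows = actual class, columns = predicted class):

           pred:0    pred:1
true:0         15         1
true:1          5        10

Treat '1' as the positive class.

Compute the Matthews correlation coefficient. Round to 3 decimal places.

MCC = (TP·TN − FP·FN) / √((TP+FP)(TP+FN)(TN+FP)(TN+FN))
Numerator = 10·15 − 1·5 = 145
Denominator = √(11·15·16·20) = √52800 = 229.7825
MCC = 145 / 229.7825 = 0.631

0.631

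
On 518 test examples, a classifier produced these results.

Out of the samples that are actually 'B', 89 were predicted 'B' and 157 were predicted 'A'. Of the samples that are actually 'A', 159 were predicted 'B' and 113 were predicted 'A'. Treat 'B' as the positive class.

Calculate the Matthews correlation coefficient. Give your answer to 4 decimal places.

MCC = (TP·TN − FP·FN) / √((TP+FP)(TP+FN)(TN+FP)(TN+FN))
Numerator = 89·113 − 159·157 = -14906
Denominator = √(248·246·272·270) = √4480427520 = 66935.9957
MCC = -14906 / 66935.9957 = -0.2227

-0.2227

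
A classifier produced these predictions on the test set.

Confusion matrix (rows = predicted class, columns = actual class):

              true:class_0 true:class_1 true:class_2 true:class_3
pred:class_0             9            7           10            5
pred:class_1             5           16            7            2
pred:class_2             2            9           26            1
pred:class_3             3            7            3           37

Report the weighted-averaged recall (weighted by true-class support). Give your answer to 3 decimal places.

0.591

Per-class recall (TP/(TP+FN)):
  class_0: TP=9, FN=5+2+3=10 → 9/19 = 0.4737
  class_1: TP=16, FN=7+9+7=23 → 16/39 = 0.4103
  class_2: TP=26, FN=10+7+3=20 → 26/46 = 0.5652
  class_3: TP=37, FN=5+2+1=8 → 37/45 = 0.8222
Weighted-recall = Σ (supportᵢ/N)·recallᵢ with N=149: (19/149)·0.4737 + (39/149)·0.4103 + (46/149)·0.5652 + (45/149)·0.8222 = 0.591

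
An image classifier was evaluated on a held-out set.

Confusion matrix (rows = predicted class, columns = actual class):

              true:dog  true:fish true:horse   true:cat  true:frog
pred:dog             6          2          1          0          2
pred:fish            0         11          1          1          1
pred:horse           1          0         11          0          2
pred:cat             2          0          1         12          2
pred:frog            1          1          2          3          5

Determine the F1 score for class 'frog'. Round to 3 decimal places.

Treat 'frog' as positive and all other classes as negative.
F1 score = 2·TP/(2·TP+FP+FN).
frog: TP=5, FP=1+1+2+3=7, FN=2+1+2+2=7 → 10/24 = 0.4167

0.417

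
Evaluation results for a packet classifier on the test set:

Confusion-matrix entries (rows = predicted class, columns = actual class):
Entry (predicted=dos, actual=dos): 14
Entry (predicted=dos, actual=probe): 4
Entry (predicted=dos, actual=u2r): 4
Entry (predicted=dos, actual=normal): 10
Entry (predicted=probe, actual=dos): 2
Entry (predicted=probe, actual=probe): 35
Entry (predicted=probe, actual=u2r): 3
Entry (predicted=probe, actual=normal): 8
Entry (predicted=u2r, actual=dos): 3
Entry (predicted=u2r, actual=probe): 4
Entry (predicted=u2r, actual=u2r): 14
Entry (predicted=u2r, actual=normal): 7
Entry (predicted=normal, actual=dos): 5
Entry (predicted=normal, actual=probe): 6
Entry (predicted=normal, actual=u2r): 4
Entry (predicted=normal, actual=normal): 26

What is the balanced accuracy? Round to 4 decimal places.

Balanced accuracy = mean of per-class recall.
  dos: recall = 14/24 = 0.58333
  probe: recall = 35/49 = 0.71429
  u2r: recall = 14/25 = 0.56000
  normal: recall = 26/51 = 0.50980
Mean = (0.58333 + 0.71429 + 0.56000 + 0.50980) / 4 = 0.5919

0.5919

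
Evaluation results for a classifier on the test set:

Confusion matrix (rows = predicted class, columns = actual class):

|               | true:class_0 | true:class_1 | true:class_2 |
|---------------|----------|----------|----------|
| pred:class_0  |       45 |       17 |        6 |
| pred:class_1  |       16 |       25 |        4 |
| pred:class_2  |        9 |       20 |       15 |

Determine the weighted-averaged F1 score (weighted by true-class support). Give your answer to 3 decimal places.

0.545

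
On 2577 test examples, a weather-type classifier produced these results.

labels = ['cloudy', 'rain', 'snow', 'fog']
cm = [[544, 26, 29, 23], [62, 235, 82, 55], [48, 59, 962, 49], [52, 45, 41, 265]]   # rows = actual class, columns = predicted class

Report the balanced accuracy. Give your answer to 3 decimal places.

Balanced accuracy = mean of per-class recall.
  cloudy: recall = 544/622 = 0.8746
  rain: recall = 235/434 = 0.5415
  snow: recall = 962/1118 = 0.8605
  fog: recall = 265/403 = 0.6576
Mean = (0.8746 + 0.5415 + 0.8605 + 0.6576) / 4 = 0.734

0.734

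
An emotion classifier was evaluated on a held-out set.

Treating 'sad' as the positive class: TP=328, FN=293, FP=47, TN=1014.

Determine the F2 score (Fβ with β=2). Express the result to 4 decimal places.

0.5736

Fβ = (1+β²)·TP / ((1+β²)·TP + β²·FN + FP), with β²=4
= 5·328 / (5·328 + 4·293 + 47) = 0.5736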